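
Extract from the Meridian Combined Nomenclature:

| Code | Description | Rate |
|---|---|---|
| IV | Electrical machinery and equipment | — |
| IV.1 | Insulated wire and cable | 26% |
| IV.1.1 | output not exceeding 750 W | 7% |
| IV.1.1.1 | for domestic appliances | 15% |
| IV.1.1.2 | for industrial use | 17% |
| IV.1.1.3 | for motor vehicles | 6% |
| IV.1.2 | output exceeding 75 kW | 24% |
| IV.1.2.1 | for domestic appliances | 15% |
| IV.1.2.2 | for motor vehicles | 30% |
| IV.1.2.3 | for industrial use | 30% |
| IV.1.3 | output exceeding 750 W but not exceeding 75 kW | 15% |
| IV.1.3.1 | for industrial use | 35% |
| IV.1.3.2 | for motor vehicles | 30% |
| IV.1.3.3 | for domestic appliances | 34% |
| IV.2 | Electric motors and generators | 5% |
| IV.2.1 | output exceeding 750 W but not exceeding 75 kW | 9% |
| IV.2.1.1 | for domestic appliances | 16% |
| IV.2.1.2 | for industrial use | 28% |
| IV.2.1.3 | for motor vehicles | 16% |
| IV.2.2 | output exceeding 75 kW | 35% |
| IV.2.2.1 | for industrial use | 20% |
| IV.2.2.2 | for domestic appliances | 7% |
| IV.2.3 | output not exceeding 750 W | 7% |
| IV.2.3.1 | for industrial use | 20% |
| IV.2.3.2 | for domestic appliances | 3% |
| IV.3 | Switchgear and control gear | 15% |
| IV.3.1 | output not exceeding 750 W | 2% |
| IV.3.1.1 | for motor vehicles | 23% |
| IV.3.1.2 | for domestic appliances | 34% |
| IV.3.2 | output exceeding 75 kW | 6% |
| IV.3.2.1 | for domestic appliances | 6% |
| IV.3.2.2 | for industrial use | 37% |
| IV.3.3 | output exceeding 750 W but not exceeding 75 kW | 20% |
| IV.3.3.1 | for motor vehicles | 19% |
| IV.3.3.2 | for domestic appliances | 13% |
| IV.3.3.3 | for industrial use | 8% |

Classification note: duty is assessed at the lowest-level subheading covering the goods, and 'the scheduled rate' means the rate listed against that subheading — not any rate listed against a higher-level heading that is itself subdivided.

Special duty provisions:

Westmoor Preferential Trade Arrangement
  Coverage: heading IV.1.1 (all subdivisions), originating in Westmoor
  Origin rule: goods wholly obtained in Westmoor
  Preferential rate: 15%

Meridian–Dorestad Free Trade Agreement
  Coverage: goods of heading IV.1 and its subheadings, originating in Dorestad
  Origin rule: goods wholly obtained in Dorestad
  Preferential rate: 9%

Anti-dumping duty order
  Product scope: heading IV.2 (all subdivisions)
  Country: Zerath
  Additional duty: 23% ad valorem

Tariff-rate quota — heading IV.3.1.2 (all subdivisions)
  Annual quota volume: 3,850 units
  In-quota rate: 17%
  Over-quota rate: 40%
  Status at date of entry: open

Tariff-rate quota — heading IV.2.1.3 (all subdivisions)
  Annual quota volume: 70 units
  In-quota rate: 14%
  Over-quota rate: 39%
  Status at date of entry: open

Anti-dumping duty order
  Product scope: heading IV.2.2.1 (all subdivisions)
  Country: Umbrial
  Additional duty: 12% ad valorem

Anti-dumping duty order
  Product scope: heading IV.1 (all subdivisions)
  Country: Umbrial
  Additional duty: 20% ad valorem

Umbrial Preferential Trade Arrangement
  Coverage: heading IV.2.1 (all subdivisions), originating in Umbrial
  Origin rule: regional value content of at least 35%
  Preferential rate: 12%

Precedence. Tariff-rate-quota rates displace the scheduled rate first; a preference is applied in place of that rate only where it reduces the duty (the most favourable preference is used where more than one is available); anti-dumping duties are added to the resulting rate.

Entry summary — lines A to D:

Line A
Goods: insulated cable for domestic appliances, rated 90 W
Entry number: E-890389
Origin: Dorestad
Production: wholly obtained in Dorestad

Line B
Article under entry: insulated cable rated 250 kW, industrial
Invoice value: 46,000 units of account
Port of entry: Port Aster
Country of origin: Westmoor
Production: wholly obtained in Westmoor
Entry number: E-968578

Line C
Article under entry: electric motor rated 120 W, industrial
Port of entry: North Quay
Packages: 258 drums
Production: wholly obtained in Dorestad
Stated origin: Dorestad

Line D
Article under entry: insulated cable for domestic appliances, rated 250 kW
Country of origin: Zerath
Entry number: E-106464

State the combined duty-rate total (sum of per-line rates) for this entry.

Line A: insulated cable → IV.1; rated 90 W → IV.1.1; for domestic appliances → IV.1.1.1. Scheduled 15%. Dorestad agreement on IV.1: wholly obtained → 9% available; preferential 9%. → 9%.
Line B: insulated cable → IV.1; rated 250 kW → IV.1.2; industrial → IV.1.2.3. Scheduled 30%. Westmoor agreement on IV.1.1: IV.1.2.3 not covered. → 30%.
Line C: electric motor → IV.2; rated 120 W → IV.2.3; industrial → IV.2.3.1. Scheduled 20%. Dorestad agreement on IV.1: IV.2.3.1 not covered. → 20%.
Line D: insulated cable → IV.1; rated 250 kW → IV.1.2; for domestic appliances → IV.1.2.1. Scheduled 15%. No special measure applies. → 15%.
Sum: 9% + 30% + 20% + 15% = 74%.

74%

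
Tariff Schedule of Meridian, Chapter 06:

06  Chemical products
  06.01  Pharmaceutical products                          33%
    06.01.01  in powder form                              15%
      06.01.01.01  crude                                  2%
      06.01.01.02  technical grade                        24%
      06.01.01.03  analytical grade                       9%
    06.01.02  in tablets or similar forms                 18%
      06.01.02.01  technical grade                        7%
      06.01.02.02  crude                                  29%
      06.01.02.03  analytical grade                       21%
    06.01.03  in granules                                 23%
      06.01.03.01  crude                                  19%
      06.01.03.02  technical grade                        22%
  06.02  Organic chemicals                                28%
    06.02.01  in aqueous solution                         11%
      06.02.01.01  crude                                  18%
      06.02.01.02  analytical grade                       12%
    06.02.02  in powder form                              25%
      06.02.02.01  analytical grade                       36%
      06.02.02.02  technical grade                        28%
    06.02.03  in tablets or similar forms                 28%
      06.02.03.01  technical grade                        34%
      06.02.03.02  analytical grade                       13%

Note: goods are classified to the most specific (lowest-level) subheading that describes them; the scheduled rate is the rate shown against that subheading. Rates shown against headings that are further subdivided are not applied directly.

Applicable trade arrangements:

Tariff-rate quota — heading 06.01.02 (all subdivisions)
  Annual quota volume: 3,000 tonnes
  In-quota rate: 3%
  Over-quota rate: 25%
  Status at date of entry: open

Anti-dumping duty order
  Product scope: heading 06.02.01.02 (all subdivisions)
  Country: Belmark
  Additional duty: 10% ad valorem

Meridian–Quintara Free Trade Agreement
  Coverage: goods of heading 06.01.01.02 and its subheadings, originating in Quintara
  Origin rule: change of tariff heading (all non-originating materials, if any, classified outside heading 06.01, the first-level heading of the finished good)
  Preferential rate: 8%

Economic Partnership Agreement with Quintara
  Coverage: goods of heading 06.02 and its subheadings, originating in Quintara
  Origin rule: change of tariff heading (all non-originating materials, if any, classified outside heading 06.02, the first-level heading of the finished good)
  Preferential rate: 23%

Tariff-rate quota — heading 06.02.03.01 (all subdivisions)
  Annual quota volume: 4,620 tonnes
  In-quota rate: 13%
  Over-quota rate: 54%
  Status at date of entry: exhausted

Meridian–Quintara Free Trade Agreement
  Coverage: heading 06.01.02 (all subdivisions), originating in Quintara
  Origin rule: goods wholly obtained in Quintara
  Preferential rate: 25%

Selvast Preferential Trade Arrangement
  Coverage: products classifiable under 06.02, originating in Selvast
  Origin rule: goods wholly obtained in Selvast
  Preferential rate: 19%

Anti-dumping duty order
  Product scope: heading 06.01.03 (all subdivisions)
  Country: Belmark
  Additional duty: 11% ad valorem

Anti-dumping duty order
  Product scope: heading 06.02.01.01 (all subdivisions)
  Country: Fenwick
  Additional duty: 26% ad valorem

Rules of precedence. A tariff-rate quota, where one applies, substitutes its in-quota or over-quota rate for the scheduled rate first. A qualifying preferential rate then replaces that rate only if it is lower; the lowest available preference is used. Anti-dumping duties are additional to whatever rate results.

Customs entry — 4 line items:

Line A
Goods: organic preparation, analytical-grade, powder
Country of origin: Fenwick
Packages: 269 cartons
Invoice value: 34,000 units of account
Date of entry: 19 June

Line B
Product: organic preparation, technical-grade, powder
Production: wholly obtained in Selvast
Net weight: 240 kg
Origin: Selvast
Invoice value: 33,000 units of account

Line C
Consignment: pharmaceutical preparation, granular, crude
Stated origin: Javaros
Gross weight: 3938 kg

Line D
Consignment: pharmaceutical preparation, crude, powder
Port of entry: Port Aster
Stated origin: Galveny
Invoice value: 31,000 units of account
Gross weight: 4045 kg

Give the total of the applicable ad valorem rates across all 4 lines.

Line A: organic → 06.02; powder → 06.02.02; analytical-grade → 06.02.02.01. Scheduled 36%. No special measure applies. → 36%.
Line B: organic → 06.02; powder → 06.02.02; technical-grade → 06.02.02.02. Scheduled 28%. Selvast agreement on 06.02: wholly obtained → 19% available; preferential 19%. → 19%.
Line C: pharmaceutical → 06.01; granular → 06.01.03; crude → 06.01.03.01. Scheduled 19%. No special measure applies. → 19%.
Line D: pharmaceutical → 06.01; powder → 06.01.01; crude → 06.01.01.01. Scheduled 2%. No special measure applies. → 2%.
Sum: 36% + 19% + 19% + 2% = 76%.

76%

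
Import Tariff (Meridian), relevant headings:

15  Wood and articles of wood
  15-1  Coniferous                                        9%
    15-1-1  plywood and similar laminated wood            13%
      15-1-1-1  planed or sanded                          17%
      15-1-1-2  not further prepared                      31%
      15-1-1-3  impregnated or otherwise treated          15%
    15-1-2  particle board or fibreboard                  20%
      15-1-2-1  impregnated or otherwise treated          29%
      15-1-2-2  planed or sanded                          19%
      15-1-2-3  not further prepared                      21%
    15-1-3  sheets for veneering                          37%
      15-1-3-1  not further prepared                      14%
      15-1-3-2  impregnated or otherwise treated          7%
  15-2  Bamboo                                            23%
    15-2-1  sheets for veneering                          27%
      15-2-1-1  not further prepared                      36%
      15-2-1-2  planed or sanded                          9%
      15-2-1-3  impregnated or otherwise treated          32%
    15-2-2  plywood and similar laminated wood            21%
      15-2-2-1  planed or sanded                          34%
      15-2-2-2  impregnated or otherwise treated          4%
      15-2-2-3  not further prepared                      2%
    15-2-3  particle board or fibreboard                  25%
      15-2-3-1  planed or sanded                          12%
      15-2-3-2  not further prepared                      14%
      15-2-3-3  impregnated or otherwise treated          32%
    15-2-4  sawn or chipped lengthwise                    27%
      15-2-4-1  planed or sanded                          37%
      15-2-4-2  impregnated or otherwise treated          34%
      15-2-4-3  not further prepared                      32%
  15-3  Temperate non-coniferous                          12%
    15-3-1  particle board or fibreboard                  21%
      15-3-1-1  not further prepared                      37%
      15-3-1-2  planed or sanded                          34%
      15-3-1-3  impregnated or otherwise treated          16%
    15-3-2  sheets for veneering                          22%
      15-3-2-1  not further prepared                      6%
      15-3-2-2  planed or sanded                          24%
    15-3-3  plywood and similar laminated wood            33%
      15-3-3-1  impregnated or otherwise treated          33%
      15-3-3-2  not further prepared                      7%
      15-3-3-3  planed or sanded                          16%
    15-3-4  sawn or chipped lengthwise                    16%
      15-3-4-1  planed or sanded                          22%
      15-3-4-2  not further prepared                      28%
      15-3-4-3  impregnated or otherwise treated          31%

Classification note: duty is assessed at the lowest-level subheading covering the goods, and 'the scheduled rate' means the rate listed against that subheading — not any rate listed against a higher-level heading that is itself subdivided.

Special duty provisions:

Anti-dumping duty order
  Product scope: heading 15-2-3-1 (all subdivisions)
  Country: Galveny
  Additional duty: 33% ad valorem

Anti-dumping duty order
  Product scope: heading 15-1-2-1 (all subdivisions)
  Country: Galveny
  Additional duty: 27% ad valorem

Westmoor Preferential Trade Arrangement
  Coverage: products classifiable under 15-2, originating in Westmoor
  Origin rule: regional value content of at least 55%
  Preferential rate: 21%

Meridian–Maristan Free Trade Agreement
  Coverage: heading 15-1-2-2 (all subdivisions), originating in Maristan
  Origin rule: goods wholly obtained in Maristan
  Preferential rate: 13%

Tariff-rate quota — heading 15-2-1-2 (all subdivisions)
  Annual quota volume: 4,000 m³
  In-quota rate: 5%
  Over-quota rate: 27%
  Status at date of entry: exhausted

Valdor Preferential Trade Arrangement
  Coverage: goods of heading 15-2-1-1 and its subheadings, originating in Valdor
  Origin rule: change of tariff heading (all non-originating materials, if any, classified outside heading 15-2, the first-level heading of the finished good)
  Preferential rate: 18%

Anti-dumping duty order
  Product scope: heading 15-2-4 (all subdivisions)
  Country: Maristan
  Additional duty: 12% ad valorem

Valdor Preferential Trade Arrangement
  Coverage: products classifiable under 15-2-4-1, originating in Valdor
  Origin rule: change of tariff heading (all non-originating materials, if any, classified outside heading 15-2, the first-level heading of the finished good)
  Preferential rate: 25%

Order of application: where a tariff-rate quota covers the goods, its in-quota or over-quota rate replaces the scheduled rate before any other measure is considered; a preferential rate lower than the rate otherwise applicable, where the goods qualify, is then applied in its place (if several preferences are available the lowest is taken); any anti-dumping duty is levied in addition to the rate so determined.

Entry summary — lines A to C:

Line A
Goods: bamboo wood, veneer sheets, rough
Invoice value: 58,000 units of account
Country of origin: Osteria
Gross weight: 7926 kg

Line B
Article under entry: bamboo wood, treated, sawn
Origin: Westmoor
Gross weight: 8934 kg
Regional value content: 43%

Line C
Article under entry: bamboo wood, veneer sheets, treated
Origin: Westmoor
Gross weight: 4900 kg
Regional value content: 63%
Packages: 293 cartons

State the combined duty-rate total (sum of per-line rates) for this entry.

Line A: bamboo → 15-2; veneer sheets → 15-2-1; rough → 15-2-1-1. Scheduled 36%. No special measure applies. → 36%.
Line B: bamboo → 15-2; sawn → 15-2-4; treated → 15-2-4-2. Scheduled 34%. Westmoor agreement on 15-2: RVC < 55%. → 34%.
Line C: bamboo → 15-2; veneer sheets → 15-2-1; treated → 15-2-1-3. Scheduled 32%. Westmoor agreement on 15-2: RVC ≥ 55% → 21% available; preferential 21%. → 21%.
Sum: 36% + 34% + 21% = 91%.

91%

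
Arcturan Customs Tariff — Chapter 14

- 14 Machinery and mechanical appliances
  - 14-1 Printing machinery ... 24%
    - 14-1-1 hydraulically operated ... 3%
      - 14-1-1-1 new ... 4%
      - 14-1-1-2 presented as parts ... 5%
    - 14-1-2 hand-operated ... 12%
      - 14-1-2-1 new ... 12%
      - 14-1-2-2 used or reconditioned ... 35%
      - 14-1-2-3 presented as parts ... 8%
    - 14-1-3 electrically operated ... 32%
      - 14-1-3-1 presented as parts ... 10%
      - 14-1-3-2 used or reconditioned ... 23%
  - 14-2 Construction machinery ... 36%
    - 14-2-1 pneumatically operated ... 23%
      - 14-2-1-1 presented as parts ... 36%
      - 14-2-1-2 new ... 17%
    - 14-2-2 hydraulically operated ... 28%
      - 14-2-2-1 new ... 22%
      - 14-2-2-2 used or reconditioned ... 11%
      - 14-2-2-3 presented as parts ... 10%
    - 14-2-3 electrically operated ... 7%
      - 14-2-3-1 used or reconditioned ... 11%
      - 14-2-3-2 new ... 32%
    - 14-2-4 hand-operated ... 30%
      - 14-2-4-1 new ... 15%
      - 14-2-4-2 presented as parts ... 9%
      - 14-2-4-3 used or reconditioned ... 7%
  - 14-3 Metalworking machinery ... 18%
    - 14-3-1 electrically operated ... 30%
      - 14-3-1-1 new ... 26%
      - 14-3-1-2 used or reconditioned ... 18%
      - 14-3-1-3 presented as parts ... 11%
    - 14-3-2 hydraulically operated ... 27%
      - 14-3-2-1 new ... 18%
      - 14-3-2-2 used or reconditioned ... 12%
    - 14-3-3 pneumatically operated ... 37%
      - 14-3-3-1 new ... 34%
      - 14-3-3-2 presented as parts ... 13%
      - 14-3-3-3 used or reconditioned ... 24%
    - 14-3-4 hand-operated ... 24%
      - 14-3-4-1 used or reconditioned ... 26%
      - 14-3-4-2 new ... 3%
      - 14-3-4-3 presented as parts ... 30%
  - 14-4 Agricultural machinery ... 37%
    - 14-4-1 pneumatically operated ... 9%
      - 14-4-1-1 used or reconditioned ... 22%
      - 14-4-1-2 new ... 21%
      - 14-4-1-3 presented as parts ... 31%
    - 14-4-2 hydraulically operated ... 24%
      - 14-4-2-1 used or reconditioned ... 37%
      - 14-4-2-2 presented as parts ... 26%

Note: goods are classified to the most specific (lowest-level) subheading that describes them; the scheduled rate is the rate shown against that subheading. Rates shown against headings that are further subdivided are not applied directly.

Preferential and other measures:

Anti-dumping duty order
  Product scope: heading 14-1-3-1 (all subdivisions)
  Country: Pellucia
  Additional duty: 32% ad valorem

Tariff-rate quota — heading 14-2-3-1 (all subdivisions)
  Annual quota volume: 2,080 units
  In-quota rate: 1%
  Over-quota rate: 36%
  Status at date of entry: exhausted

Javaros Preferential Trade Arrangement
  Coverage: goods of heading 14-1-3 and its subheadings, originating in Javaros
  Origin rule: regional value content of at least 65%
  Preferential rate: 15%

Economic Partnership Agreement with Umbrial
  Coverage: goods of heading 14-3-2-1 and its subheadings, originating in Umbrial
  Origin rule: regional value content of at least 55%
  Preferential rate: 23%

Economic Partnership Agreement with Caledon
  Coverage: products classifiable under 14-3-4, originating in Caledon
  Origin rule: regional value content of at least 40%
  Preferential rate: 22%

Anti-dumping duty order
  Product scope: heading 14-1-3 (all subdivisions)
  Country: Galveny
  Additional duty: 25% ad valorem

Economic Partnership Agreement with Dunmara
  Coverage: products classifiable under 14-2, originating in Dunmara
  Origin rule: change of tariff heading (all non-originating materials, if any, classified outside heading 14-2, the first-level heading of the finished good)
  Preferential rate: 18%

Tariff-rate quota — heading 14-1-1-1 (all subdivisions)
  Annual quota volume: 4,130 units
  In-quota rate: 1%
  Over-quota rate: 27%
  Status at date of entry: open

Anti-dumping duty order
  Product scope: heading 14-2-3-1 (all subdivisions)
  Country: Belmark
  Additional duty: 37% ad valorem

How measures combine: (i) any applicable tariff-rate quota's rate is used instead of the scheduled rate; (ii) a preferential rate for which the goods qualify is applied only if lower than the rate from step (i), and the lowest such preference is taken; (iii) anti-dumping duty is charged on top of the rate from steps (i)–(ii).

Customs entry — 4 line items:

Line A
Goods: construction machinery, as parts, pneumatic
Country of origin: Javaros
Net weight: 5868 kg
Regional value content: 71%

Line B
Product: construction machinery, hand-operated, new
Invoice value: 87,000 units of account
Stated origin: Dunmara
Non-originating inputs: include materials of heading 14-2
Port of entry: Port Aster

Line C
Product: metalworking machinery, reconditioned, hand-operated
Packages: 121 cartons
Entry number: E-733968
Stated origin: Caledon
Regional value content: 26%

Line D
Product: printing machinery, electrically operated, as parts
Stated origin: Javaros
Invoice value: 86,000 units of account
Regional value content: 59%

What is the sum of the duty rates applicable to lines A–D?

Line A: construction → 14-2; pneumatic → 14-2-1; as parts → 14-2-1-1. Scheduled 36%. Javaros agreement on 14-1-3: 14-2-1-1 not covered. → 36%.
Line B: construction → 14-2; hand-operated → 14-2-4; new → 14-2-4-1. Scheduled 15%. Dunmara agreement on 14-2: CTH not met. → 15%.
Line C: metalworking → 14-3; hand-operated → 14-3-4; reconditioned → 14-3-4-1. Scheduled 26%. Caledon agreement on 14-3-4: RVC < 40%. → 26%.
Line D: printing → 14-1; electrically operated → 14-1-3; as parts → 14-1-3-1. Scheduled 10%. Javaros agreement on 14-1-3: RVC < 65%. → 10%.
Sum: 36% + 15% + 26% + 10% = 87%.

87%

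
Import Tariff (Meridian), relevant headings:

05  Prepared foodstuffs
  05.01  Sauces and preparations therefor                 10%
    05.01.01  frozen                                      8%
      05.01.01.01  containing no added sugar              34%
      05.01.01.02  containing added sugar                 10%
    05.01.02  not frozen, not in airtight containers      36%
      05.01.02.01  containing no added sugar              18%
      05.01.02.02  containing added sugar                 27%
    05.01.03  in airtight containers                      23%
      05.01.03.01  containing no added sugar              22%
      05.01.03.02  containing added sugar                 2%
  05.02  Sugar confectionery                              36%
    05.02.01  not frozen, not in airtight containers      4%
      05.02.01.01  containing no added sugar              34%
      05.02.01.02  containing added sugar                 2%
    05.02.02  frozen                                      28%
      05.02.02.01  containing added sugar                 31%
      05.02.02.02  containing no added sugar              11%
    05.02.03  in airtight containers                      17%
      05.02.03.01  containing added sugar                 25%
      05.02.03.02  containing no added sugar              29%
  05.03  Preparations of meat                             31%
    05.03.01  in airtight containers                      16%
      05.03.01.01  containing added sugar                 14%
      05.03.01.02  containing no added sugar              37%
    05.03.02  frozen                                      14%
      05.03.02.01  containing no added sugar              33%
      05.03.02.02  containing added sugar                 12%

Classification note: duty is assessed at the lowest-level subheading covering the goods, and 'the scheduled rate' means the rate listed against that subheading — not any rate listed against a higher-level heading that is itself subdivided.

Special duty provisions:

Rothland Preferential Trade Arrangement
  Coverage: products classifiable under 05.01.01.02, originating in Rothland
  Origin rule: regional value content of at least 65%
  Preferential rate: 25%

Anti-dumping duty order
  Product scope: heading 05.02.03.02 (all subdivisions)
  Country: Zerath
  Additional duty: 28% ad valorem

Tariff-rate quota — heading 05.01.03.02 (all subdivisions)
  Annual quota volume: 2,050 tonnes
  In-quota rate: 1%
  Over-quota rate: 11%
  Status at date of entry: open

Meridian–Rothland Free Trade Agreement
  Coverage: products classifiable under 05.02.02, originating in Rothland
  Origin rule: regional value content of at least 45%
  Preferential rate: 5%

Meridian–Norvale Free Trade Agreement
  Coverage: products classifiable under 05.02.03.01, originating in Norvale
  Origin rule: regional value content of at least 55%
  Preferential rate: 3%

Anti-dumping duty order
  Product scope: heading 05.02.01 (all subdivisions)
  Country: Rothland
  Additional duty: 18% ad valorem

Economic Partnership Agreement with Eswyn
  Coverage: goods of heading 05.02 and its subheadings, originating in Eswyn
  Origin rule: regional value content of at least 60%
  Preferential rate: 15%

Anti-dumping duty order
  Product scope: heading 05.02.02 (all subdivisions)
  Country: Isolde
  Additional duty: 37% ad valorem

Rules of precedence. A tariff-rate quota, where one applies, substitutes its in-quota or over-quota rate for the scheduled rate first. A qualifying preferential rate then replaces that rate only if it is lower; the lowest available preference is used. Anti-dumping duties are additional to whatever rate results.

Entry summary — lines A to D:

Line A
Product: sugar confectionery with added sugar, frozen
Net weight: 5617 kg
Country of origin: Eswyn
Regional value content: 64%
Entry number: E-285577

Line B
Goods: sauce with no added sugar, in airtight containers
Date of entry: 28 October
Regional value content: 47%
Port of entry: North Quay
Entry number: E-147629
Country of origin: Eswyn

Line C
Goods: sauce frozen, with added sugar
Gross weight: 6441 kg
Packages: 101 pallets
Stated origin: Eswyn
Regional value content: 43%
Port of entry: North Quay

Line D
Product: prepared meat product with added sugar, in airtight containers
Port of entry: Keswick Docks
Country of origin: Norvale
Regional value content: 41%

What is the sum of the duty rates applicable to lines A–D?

61%

Line A: sugar confectionery → 05.02; frozen → 05.02.02; with added sugar → 05.02.02.01. Scheduled 31%. Eswyn agreement on 05.02: RVC ≥ 60% → 15% available; preferential 15%. → 15%.
Line B: sauce → 05.01; in airtight containers → 05.01.03; with no added sugar → 05.01.03.01. Scheduled 22%. Eswyn agreement on 05.02: 05.01.03.01 not covered. → 22%.
Line C: sauce → 05.01; frozen → 05.01.01; with added sugar → 05.01.01.02. Scheduled 10%. Eswyn agreement on 05.02: 05.01.01.02 not covered. → 10%.
Line D: prepared meat product → 05.03; in airtight containers → 05.03.01; with added sugar → 05.03.01.01. Scheduled 14%. Norvale agreement on 05.02.03.01: 05.03.01.01 not covered. → 14%.
Sum: 15% + 22% + 10% + 14% = 61%.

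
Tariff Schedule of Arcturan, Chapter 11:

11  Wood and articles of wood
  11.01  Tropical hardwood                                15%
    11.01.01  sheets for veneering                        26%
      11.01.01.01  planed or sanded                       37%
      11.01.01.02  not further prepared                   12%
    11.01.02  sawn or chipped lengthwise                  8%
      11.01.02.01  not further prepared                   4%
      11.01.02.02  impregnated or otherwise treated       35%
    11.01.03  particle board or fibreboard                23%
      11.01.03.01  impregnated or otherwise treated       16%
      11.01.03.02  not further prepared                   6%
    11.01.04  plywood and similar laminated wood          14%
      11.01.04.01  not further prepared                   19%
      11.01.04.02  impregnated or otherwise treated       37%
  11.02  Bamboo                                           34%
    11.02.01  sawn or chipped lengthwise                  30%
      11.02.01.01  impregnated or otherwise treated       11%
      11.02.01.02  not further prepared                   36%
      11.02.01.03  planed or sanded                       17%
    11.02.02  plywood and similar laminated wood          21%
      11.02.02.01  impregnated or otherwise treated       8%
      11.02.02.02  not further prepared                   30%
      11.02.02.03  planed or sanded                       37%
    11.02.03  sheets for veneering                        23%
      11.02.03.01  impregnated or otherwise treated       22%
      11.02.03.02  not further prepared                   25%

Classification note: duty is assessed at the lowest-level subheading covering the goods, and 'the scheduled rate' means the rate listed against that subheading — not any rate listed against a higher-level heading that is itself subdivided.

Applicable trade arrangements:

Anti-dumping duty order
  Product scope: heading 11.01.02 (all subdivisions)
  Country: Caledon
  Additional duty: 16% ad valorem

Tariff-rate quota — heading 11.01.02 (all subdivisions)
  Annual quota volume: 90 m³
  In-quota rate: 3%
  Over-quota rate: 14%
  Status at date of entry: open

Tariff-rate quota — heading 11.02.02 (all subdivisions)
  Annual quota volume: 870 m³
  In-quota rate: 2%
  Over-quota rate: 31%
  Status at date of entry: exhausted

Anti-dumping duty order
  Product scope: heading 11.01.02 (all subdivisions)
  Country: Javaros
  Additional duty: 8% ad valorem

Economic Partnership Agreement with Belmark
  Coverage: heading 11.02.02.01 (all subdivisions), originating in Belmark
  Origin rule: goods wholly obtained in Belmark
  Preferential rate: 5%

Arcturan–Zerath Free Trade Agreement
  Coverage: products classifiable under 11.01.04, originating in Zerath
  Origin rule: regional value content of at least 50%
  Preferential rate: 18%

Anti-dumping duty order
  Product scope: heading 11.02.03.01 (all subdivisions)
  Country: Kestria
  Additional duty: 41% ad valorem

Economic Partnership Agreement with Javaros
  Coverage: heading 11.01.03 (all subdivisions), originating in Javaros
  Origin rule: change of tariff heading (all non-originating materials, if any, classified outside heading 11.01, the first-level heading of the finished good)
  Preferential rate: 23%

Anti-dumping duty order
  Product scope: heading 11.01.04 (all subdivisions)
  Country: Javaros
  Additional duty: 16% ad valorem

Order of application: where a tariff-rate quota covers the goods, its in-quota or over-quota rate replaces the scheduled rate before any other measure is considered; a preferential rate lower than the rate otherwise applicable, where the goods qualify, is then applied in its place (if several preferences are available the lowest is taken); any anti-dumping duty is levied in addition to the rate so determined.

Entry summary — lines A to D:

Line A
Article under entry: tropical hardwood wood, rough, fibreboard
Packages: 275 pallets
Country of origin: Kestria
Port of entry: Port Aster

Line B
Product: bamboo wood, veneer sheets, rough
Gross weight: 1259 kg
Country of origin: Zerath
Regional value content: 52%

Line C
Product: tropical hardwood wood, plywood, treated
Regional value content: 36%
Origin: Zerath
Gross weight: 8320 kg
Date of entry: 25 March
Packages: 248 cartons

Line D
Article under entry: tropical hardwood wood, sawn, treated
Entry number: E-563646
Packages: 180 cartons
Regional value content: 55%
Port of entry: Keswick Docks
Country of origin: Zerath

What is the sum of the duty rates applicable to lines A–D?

Line A: tropical hardwood → 11.01; fibreboard → 11.01.03; rough → 11.01.03.02. Scheduled 6%. No special measure applies. → 6%.
Line B: bamboo → 11.02; veneer sheets → 11.02.03; rough → 11.02.03.02. Scheduled 25%. Zerath agreement on 11.01.04: 11.02.03.02 not covered. → 25%.
Line C: tropical hardwood → 11.01; plywood → 11.01.04; treated → 11.01.04.02. Scheduled 37%. Zerath agreement on 11.01.04: RVC < 50%. → 37%.
Line D: tropical hardwood → 11.01; sawn → 11.01.02; treated → 11.01.02.02. Scheduled 35%. quota on 11.01.02 open → in-quota 3%; Zerath agreement on 11.01.04: 11.01.02.02 not covered. → 3%.
Sum: 6% + 25% + 37% + 3% = 71%.

71%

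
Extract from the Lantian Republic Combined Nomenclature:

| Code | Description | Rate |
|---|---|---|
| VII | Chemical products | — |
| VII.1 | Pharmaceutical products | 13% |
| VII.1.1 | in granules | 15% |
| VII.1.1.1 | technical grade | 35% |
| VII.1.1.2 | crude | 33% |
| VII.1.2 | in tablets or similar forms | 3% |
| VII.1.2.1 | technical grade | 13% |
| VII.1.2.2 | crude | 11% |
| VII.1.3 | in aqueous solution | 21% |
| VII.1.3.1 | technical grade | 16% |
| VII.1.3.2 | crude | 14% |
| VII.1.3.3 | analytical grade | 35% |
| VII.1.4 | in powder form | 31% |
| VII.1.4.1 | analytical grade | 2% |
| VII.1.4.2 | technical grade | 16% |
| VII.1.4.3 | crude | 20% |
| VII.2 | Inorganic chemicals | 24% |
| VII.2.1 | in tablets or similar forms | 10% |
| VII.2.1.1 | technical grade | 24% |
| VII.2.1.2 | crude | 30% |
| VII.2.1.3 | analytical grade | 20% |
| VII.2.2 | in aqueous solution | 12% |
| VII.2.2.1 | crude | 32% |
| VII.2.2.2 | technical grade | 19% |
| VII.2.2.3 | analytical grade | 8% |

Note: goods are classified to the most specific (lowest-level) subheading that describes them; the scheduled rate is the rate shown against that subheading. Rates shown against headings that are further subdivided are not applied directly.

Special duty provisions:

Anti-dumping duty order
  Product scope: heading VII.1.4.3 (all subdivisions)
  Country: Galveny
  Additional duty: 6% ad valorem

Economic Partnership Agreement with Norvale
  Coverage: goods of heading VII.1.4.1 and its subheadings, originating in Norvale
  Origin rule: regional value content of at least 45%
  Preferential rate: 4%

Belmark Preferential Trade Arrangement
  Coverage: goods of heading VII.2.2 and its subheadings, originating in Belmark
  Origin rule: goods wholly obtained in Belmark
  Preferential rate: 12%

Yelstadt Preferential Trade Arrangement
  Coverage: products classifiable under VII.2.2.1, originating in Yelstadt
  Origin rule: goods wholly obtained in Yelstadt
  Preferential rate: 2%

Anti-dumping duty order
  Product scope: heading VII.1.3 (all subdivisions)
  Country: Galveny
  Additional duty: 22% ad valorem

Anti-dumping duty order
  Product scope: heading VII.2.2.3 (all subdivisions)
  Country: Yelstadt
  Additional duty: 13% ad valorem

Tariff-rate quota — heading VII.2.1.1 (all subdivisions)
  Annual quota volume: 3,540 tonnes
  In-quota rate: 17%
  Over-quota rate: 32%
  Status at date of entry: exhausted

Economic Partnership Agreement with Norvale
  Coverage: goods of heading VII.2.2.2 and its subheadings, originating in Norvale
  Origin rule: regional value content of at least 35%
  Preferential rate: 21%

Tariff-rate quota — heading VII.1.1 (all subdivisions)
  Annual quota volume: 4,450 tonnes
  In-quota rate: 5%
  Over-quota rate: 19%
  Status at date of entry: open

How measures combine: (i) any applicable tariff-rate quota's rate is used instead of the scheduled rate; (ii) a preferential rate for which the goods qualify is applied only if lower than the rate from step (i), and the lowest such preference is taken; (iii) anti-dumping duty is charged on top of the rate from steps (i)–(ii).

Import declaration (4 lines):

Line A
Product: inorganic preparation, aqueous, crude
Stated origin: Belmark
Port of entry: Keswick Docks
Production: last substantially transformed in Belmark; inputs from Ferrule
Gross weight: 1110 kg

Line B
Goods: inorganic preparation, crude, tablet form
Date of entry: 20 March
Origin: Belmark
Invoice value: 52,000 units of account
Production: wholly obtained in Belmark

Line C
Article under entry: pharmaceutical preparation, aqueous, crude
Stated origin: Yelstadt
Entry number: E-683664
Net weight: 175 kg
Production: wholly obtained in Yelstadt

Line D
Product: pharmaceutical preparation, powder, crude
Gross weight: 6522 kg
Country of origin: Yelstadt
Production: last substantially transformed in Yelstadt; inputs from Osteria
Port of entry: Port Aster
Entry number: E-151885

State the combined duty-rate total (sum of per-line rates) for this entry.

Line A: inorganic → VII.2; aqueous → VII.2.2; crude → VII.2.2.1. Scheduled 32%. Belmark agreement on VII.2.2: not wholly obtained. → 32%.
Line B: inorganic → VII.2; tablet form → VII.2.1; crude → VII.2.1.2. Scheduled 30%. Belmark agreement on VII.2.2: VII.2.1.2 not covered. → 30%.
Line C: pharmaceutical → VII.1; aqueous → VII.1.3; crude → VII.1.3.2. Scheduled 14%. Yelstadt agreement on VII.2.2.1: VII.1.3.2 not covered. → 14%.
Line D: pharmaceutical → VII.1; powder → VII.1.4; crude → VII.1.4.3. Scheduled 20%. Yelstadt agreement on VII.2.2.1: VII.1.4.3 not covered. → 20%.
Sum: 32% + 30% + 14% + 20% = 96%.

96%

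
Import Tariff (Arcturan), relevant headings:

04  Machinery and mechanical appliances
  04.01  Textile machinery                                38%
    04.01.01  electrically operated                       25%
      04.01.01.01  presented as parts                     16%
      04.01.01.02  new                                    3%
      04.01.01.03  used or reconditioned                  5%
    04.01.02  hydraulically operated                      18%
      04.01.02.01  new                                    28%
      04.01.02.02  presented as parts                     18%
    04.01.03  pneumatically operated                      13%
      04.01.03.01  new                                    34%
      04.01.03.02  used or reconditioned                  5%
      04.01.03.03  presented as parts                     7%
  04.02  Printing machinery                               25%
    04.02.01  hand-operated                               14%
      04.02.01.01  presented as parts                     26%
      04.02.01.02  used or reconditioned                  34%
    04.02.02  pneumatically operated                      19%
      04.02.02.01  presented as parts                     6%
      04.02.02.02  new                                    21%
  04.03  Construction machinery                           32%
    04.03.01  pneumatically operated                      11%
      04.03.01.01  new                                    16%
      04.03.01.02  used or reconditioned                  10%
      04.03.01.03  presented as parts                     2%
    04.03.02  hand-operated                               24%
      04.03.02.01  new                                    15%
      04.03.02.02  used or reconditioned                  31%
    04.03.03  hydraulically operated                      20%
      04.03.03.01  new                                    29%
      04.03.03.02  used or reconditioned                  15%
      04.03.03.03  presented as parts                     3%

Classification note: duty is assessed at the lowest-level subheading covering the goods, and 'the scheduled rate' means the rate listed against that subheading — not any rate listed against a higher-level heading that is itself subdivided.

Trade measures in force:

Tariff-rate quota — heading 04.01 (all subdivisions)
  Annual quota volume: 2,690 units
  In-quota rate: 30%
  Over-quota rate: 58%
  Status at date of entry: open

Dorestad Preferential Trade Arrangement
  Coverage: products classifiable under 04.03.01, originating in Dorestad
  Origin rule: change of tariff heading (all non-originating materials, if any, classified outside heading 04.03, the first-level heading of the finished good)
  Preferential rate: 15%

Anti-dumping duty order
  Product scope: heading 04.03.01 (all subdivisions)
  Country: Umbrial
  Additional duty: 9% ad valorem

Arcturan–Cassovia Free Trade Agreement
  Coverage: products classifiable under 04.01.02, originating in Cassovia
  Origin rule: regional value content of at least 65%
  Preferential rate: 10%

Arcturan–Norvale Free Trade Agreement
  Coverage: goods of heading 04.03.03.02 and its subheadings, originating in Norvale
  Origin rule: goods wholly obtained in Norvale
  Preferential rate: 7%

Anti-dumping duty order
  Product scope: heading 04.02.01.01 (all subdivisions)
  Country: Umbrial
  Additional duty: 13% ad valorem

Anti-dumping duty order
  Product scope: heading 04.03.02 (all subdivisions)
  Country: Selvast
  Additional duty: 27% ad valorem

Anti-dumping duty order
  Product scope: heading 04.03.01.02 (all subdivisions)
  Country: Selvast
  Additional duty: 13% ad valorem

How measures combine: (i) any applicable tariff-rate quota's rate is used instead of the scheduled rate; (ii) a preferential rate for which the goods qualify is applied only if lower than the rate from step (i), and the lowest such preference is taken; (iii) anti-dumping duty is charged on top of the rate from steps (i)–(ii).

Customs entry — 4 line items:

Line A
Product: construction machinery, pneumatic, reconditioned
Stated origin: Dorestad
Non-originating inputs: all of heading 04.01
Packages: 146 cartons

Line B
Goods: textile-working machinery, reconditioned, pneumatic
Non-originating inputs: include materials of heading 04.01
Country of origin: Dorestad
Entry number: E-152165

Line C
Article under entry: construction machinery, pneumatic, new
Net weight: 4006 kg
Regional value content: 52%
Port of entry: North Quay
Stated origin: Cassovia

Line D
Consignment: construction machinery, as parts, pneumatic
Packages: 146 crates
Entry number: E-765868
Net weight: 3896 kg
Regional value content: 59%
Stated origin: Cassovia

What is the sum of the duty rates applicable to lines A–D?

58%

Line A: construction → 04.03; pneumatic → 04.03.01; reconditioned → 04.03.01.02. Scheduled 10%. Dorestad agreement on 04.03.01: CTH met → 15% available; preference 15% not lower than 10% → no reduction. → 10%.
Line B: textile-working → 04.01; pneumatic → 04.01.03; reconditioned → 04.01.03.02. Scheduled 5%. quota on 04.01 open → in-quota 30%; Dorestad agreement on 04.03.01: 04.01.03.02 not covered. → 30%.
Line C: construction → 04.03; pneumatic → 04.03.01; new → 04.03.01.01. Scheduled 16%. Cassovia agreement on 04.01.02: 04.03.01.01 not covered. → 16%.
Line D: construction → 04.03; pneumatic → 04.03.01; as parts → 04.03.01.03. Scheduled 2%. Cassovia agreement on 04.01.02: 04.03.01.03 not covered. → 2%.
Sum: 10% + 30% + 16% + 2% = 58%.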